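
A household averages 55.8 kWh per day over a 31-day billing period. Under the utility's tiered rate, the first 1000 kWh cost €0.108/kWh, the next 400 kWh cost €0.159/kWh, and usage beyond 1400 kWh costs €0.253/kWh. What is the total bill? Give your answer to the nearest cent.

€255.04

Usage = 55.8 kWh/day × 31 days = 1729.8 kWh
First 1000 kWh × €0.108 = €108.00
Next 400 kWh × €0.159 = €63.60
Remaining 329.8 kWh × €0.253 = €83.44
Total = €255.04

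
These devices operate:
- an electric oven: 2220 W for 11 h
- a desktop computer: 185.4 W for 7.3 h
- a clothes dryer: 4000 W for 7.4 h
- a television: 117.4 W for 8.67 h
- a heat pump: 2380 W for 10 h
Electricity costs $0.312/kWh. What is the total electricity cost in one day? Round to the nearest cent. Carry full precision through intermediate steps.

$25.02

electric oven: 2220 W × 11 h = 24,420 Wh = 24.42 kWh
desktop computer: 185.4 W × 7.3 h = 1,353 Wh = 1.353 kWh
clothes dryer: 4000 W × 7.4 h = 29,600 Wh = 29.6 kWh
television: 117.4 W × 8.67 h = 1,018 Wh = 1.018 kWh
heat pump: 2380 W × 10 h = 23,800 Wh = 23.8 kWh
Total energy = 24.42 + 1.353 + 29.6 + 1.018 + 23.8 = 80.19 kWh
Cost = 80.19 kWh × $0.312 = $25.02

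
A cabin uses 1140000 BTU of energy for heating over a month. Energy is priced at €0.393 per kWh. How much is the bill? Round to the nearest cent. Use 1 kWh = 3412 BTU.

€131.31

1140000 BTU × (0.00029308 kWh/BTU) = 334.1 kWh
Cost = 334.1 kWh × €0.393/kWh = €131.31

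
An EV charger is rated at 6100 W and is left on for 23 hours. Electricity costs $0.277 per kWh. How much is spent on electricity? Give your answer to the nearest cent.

$38.86

Energy = 6100 W × 23 h = 140,300 Wh = 140.3 kWh
Cost = 140.3 kWh × $0.277/kWh = $38.86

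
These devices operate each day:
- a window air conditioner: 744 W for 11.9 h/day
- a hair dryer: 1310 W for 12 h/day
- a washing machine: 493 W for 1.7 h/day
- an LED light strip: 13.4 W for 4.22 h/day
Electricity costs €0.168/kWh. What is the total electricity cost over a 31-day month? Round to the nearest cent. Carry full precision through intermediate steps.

€132.64

window air conditioner: 744 W × 11.9 h × 31 d = 274,462 Wh = 274.5 kWh
hair dryer: 1310 W × 12 h × 31 d = 487,320 Wh = 487.3 kWh
washing machine: 493 W × 1.7 h × 31 d = 25,981 Wh = 25.98 kWh
LED light strip: 13.4 W × 4.22 h × 31 d = 1,753 Wh = 1.753 kWh
Total energy = 274.5 + 487.3 + 25.98 + 1.753 = 789.5 kWh
Cost = 789.5 kWh × €0.168 = €132.64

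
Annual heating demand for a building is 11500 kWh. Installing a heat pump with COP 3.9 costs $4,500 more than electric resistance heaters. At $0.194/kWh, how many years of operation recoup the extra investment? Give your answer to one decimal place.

Resistance: 11500 kWh × $0.194 = $2,231.00/yr
Heat pump: 11500 / 3.9 = 2949 kWh in → × $0.194 = $572.05/yr
Annual savings = $1,658.95
Payback = $4,500 / $1,658.95 = 2.71 years

2.7 years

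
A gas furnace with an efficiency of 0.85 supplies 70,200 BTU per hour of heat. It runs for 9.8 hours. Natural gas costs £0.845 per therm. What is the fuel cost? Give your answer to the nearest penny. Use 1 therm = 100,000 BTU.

Heat delivered = 70,200 BTU/h × 9.8 h = 687,960 BTU
Gas input = 687,960 / 0.85 = 809,365 BTU
= 809,365 / 100,000 = 8.094 therm
Cost = 8.094 × £0.845/therm = £6.84

£6.84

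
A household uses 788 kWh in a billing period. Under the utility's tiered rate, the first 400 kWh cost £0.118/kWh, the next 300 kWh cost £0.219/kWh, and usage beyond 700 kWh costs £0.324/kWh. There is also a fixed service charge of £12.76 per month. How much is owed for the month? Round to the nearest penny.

£154.17

First 400 kWh × £0.118 = £47.20
Next 300 kWh × £0.219 = £65.70
Remaining 88 kWh × £0.324 = £28.51
Energy charge = £141.41; + service £12.76 = £154.17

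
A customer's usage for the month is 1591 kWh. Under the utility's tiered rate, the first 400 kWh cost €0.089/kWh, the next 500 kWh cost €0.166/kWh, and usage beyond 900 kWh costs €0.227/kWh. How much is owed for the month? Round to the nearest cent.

First 400 kWh × €0.089 = €35.60
Next 500 kWh × €0.166 = €83.00
Remaining 691 kWh × €0.227 = €156.86
Total = €275.46

€275.46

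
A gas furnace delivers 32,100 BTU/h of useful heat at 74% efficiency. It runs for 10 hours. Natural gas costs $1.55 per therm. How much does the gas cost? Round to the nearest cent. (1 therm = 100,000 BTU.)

$6.72

Heat delivered = 32,100 BTU/h × 10 h = 321,000 BTU
Gas input = 321,000 / 0.74 = 433,784 BTU
= 433,784 / 100,000 = 4.338 therm
Cost = 4.338 × $1.55/therm = $6.72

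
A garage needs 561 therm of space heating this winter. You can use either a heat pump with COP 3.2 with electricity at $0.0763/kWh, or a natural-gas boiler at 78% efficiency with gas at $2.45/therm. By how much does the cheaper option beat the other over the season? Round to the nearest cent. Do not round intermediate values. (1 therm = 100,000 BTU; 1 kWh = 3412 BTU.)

$1370.08

Heat load = 561 therm × 100,000 = 56,100,000 BTU
Gas: input = 56,100,000 / 0.78 = 71,923,077 BTU = 719.2 therm → 719.2 × $2.45 = $1,762.12
Heat pump: 56,100,000 BTU / 3412 = 16,440 kWh heat; / 3.2 = 5,138 kWh in → × $0.0763 = $392.04
Difference = |$1,762.12 − $392.04| = $1,370.08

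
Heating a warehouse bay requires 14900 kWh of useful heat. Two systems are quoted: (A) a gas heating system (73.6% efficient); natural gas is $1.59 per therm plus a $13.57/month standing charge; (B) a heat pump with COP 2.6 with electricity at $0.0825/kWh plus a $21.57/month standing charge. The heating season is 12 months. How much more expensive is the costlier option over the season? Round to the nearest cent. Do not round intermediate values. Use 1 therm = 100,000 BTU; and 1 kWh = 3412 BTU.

$529.50

Heat load = 14900 kWh × 3412 = 50,838,800 BTU
Gas: input = 50,838,800 / 0.736 = 69,074,457 BTU = 690.7 therm → 690.7 × $1.59 = $1,098.28; + 12 × $13.57 standing = $1,261.12
Heat pump: 50,838,800 BTU / 3412 = 14,900 kWh heat; / 2.6 = 5,731 kWh in → × $0.0825 = $472.79; + 12 × $21.57 standing = $731.63
Difference = |$1,261.12 − $731.63| = $529.50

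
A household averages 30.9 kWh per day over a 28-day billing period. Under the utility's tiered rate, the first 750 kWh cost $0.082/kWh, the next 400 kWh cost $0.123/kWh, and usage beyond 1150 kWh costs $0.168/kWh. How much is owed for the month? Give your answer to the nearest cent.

Usage = 30.9 kWh/day × 28 days = 865.2 kWh
First 750 kWh × $0.082 = $61.50
Next 115.2 kWh × $0.123 = $14.17
Remaining tier: 0 kWh (not reached)
Total = $75.67

$75.67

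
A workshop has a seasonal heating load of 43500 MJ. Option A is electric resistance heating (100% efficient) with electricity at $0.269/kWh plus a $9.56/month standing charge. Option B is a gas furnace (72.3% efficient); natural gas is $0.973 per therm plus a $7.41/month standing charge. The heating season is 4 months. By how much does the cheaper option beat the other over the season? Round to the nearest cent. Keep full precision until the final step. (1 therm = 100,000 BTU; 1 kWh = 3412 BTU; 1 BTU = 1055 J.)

$2704.43

Heat load = 43500 MJ = 43,500,000,000 J / 1055 = 41,232,227 BTU
Gas: input = 41,232,227 / 0.723 = 57,029,360 BTU = 570.3 therm → 570.3 × $0.973 = $554.90; + 4 × $7.41 standing = $584.54
Electric: 41,232,227 BTU / 3412 = 12,080 kWh → × $0.269 = $3,250.72; + 4 × $9.56 standing = $3,288.96
Difference = |$584.54 − $3,288.96| = $2,704.43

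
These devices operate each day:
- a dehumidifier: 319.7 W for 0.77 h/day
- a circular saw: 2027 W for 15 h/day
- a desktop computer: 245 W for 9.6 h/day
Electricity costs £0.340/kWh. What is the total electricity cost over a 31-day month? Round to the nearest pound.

£348

dehumidifier: 319.7 W × 0.77 h × 31 d = 7,631 Wh = 7.631 kWh
circular saw: 2027 W × 15 h × 31 d = 942,555 Wh = 942.6 kWh
desktop computer: 245 W × 9.6 h × 31 d = 72,912 Wh = 72.91 kWh
Total energy = 7.631 + 942.6 + 72.91 = 1,023 kWh
Cost = 1,023 kWh × £0.340 = £347.85 ≈ £348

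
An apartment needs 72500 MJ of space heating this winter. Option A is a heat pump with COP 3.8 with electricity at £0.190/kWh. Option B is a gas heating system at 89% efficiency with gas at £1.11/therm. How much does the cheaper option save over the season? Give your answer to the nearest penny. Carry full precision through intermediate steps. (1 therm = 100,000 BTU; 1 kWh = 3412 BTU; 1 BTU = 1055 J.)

Heat load = 72500 MJ = 72,500,000,000 J / 1055 = 68,720,379 BTU
Gas: input = 68,720,379 / 0.89 = 77,213,909 BTU = 772.1 therm → 772.1 × £1.11 = £857.07
Heat pump: 68,720,379 BTU / 3412 = 20,140 kWh heat; / 3.8 = 5,300 kWh in → × £0.190 = £1,007.04
Difference = |£857.07 − £1,007.04| = £149.97

£149.97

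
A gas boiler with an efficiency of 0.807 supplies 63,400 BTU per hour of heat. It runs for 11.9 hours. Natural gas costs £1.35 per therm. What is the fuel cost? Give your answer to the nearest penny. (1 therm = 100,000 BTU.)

Heat delivered = 63,400 BTU/h × 11.9 h = 754,460 BTU
Gas input = 754,460 / 0.807 = 934,895 BTU
= 934,895 / 100,000 = 9.349 therm
Cost = 9.349 × £1.35/therm = £12.62

£12.62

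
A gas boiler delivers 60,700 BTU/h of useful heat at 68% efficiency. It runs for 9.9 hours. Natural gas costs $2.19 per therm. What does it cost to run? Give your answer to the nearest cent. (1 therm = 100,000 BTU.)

Heat delivered = 60,700 BTU/h × 9.9 h = 600,930 BTU
Gas input = 600,930 / 0.68 = 883,721 BTU
= 883,721 / 100,000 = 8.837 therm
Cost = 8.837 × $2.19/therm = $19.35

$19.35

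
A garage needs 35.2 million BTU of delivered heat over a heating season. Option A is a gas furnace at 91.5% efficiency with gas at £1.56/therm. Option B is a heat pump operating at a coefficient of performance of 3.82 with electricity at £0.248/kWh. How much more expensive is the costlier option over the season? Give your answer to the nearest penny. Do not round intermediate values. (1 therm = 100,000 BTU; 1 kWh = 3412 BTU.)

Heat load = 35.2 × 10⁶ BTU = 35,200,000 BTU
Gas: input = 35,200,000 / 0.915 = 38,469,945 BTU = 384.7 therm → 384.7 × £1.56 = £600.13
Heat pump: 35,200,000 BTU / 3412 = 10,320 kWh heat; / 3.82 = 2,701 kWh in → × £0.248 = £669.76
Difference = |£600.13 − £669.76| = £69.63

£69.63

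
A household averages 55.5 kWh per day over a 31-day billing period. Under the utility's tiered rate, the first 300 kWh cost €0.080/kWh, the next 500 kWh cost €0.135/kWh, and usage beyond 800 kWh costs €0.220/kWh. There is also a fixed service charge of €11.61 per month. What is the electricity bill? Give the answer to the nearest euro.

€306

Usage = 55.5 kWh/day × 31 days = 1720.5 kWh
First 300 kWh × €0.080 = €24.00
Next 500 kWh × €0.135 = €67.50
Remaining 920.5 kWh × €0.220 = €202.51
Energy charge = €294.01; + service €11.61 = €305.62 ≈ €306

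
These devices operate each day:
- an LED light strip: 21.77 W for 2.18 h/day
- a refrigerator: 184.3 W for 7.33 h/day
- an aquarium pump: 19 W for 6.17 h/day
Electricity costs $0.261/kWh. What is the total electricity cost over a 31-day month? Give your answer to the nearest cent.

$12.26

LED light strip: 21.77 W × 2.18 h × 31 d = 1,471 Wh = 1.471 kWh
refrigerator: 184.3 W × 7.33 h × 31 d = 41,878 Wh = 41.88 kWh
aquarium pump: 19 W × 6.17 h × 31 d = 3,634 Wh = 3.634 kWh
Total energy = 1.471 + 41.88 + 3.634 = 46.98 kWh
Cost = 46.98 kWh × $0.261 = $12.26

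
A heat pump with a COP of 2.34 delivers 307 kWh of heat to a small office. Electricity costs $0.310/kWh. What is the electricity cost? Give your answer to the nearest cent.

$40.67

Electrical input = 307 kWh / 2.34 = 131.2 kWh
Cost = 131.2 × $0.310/kWh = $40.67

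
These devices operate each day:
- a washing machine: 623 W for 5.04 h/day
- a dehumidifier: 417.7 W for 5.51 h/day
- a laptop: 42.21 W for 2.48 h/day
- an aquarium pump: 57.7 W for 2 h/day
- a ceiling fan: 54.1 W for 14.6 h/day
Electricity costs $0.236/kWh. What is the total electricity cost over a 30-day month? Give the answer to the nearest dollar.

washing machine: 623 W × 5.04 h × 30 d = 94,198 Wh = 94.2 kWh
dehumidifier: 417.7 W × 5.51 h × 30 d = 69,046 Wh = 69.05 kWh
laptop: 42.21 W × 2.48 h × 30 d = 3,140 Wh = 3.14 kWh
aquarium pump: 57.7 W × 2 h × 30 d = 3,462 Wh = 3.462 kWh
ceiling fan: 54.1 W × 14.6 h × 30 d = 23,696 Wh = 23.7 kWh
Total energy = 94.2 + 69.05 + 3.14 + 3.462 + 23.7 = 193.5 kWh
Cost = 193.5 kWh × $0.236 = $45.68 ≈ $46

$46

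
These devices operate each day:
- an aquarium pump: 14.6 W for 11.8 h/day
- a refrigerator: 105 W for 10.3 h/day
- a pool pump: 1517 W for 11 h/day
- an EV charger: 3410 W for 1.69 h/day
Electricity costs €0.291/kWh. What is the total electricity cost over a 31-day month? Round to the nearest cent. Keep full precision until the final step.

aquarium pump: 14.6 W × 11.8 h × 31 d = 5,341 Wh = 5.341 kWh
refrigerator: 105 W × 10.3 h × 31 d = 33,526 Wh = 33.53 kWh
pool pump: 1517 W × 11 h × 31 d = 517,297 Wh = 517.3 kWh
EV charger: 3410 W × 1.69 h × 31 d = 178,650 Wh = 178.6 kWh
Total energy = 5.341 + 33.53 + 517.3 + 178.6 = 734.8 kWh
Cost = 734.8 kWh × €0.291 = €213.83

€213.83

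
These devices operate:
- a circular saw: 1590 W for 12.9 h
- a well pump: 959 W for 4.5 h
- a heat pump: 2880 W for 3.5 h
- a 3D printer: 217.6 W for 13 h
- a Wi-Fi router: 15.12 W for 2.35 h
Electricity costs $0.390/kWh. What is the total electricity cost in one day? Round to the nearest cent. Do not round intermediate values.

$14.73

circular saw: 1590 W × 12.9 h = 20,511 Wh = 20.51 kWh
well pump: 959 W × 4.5 h = 4,316 Wh = 4.316 kWh
heat pump: 2880 W × 3.5 h = 10,080 Wh = 10.08 kWh
3D printer: 217.6 W × 13 h = 2,829 Wh = 2.829 kWh
Wi-Fi router: 15.12 W × 2.35 h = 36 Wh = 0.03553 kWh
Total energy = 20.51 + 4.316 + 10.08 + 2.829 + 0.03553 = 37.77 kWh
Cost = 37.77 kWh × $0.390 = $14.73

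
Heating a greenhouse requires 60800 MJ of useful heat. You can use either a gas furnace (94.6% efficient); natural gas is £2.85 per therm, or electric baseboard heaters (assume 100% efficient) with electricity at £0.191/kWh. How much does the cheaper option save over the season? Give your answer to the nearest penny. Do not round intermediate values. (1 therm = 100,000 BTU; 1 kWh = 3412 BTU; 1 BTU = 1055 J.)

£1489.86

Heat load = 60800 MJ = 60,800,000,000 J / 1055 = 57,630,332 BTU
Gas: input = 57,630,332 / 0.946 = 60,920,012 BTU = 609.2 therm → 609.2 × £2.85 = £1,736.22
Electric: 57,630,332 BTU / 3412 = 16,890 kWh → × £0.191 = £3,226.08
Difference = |£1,736.22 − £3,226.08| = £1,489.86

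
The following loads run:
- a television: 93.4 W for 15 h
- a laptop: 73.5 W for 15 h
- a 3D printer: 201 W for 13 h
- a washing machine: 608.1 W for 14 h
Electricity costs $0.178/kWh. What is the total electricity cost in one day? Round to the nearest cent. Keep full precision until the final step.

$2.43

television: 93.4 W × 15 h = 1,401 Wh = 1.401 kWh
laptop: 73.5 W × 15 h = 1,102 Wh = 1.103 kWh
3D printer: 201 W × 13 h = 2,613 Wh = 2.613 kWh
washing machine: 608.1 W × 14 h = 8,513 Wh = 8.513 kWh
Total energy = 1.401 + 1.103 + 2.613 + 8.513 = 13.63 kWh
Cost = 13.63 kWh × $0.178 = $2.43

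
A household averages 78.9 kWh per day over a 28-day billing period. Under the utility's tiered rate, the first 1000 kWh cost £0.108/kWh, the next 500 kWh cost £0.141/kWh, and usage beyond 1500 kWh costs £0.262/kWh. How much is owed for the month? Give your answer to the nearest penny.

Usage = 78.9 kWh/day × 28 days = 2209.2 kWh
First 1000 kWh × £0.108 = £108.00
Next 500 kWh × £0.141 = £70.50
Remaining 709.2 kWh × £0.262 = £185.81
Total = £364.31

£364.31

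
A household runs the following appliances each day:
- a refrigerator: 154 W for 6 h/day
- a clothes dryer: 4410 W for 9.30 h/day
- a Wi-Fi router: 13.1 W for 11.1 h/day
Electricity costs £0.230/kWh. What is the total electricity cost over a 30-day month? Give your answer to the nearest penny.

refrigerator: 154 W × 6 h × 30 d = 27,720 Wh = 27.72 kWh
clothes dryer: 4410 W × 9.30 h × 30 d = 1,230,390 Wh = 1,230 kWh
Wi-Fi router: 13.1 W × 11.1 h × 30 d = 4,362 Wh = 4.362 kWh
Total energy = 27.72 + 1,230 + 4.362 = 1,262 kWh
Cost = 1,262 kWh × £0.230 = £290.37

£290.37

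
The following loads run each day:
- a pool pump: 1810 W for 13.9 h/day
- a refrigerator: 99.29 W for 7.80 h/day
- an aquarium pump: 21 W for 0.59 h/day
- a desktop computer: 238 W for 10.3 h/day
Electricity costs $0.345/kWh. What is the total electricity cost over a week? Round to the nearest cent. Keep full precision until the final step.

pool pump: 1810 W × 13.9 h × 7 d = 176,113 Wh = 176.1 kWh
refrigerator: 99.29 W × 7.80 h × 7 d = 5,421 Wh = 5.421 kWh
aquarium pump: 21 W × 0.59 h × 7 d = 87 Wh = 0.08673 kWh
desktop computer: 238 W × 10.3 h × 7 d = 17,160 Wh = 17.16 kWh
Total energy = 176.1 + 5.421 + 0.08673 + 17.16 = 198.8 kWh
Cost = 198.8 kWh × $0.345 = $68.58

$68.58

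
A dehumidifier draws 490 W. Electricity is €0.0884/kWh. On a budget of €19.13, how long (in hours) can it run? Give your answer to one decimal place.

441.6 h

Energy budget = €19.13 / €0.0884 per kWh = 216.4 kWh = 216,403 Wh
Runtime = 216,403 Wh / 490 W = 441.6 h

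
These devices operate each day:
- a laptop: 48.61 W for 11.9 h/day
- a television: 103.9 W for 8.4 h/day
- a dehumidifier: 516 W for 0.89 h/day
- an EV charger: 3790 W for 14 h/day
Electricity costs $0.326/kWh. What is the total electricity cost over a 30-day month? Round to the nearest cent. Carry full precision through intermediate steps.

$537.61

laptop: 48.61 W × 11.9 h × 30 d = 17,354 Wh = 17.35 kWh
television: 103.9 W × 8.4 h × 30 d = 26,183 Wh = 26.18 kWh
dehumidifier: 516 W × 0.89 h × 30 d = 13,777 Wh = 13.78 kWh
EV charger: 3790 W × 14 h × 30 d = 1,591,800 Wh = 1,592 kWh
Total energy = 17.35 + 26.18 + 13.78 + 1,592 = 1,649 kWh
Cost = 1,649 kWh × $0.326 = $537.61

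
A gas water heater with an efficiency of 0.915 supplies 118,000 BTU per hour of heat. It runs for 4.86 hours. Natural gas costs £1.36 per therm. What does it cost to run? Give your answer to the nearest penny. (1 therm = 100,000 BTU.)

£8.52

Heat delivered = 118,000 BTU/h × 4.86 h = 573,480 BTU
Gas input = 573,480 / 0.915 = 626,754 BTU
= 626,754 / 100,000 = 6.268 therm
Cost = 6.268 × £1.36/therm = £8.52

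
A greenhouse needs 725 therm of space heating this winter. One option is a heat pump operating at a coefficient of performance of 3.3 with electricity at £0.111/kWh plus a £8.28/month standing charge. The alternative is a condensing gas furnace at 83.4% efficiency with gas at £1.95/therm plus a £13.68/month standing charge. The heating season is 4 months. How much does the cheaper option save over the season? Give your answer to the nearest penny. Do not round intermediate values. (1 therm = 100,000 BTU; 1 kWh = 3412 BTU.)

£1002.02

Heat load = 725 therm × 100,000 = 72,500,000 BTU
Gas: input = 72,500,000 / 0.834 = 86,930,456 BTU = 869.3 therm → 869.3 × £1.95 = £1,695.14; + 4 × £13.68 standing = £1,749.86
Heat pump: 72,500,000 BTU / 3412 = 21,250 kWh heat; / 3.3 = 6,439 kWh in → × £0.111 = £714.72; + 4 × £8.28 standing = £747.84
Difference = |£1,749.86 − £747.84| = £1,002.02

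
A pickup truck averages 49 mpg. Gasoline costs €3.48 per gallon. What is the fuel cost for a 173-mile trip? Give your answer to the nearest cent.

Fuel = 173 mi / 49 mpg = 3.531 gal
Cost = 3.531 gal × €3.48/gal = €12.29

€12.29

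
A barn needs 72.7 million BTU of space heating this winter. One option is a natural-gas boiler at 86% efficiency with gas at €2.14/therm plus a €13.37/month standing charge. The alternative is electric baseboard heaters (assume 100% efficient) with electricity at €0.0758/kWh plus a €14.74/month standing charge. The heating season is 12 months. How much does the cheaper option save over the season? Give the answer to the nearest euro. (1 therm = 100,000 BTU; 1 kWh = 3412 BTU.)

Heat load = 72.7 × 10⁶ BTU = 72,700,000 BTU
Gas: input = 72,700,000 / 0.86 = 84,534,884 BTU = 845.3 therm → 845.3 × €2.14 = €1,809.05; + 12 × €13.37 standing = €1,969.49
Electric: 72,700,000 BTU / 3412 = 21,310 kWh → × €0.0758 = €1,615.08; + 12 × €14.74 standing = €1,791.96
Difference = |€1,969.49 − €1,791.96| = €177.52 ≈ €178

€178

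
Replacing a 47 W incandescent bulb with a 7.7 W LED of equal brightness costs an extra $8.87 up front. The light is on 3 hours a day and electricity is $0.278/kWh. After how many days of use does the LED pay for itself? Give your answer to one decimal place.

Power saved = 47 − 7.7 = 39.3 W
Daily energy saved = 39.3 W × 3 h = 117.9 Wh = 0.1179 kWh
Daily savings = 0.1179 × $0.278 = $0.0328
Payback = $8.87 / $0.0328 per day = 270.6 days

270.6 days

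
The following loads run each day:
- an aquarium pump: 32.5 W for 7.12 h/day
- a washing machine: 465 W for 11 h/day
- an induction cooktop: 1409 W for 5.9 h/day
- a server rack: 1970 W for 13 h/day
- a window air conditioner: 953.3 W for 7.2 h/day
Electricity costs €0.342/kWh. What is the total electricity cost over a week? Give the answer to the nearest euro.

aquarium pump: 32.5 W × 7.12 h × 7 d = 1,620 Wh = 1.62 kWh
washing machine: 465 W × 11 h × 7 d = 35,805 Wh = 35.8 kWh
induction cooktop: 1409 W × 5.9 h × 7 d = 58,192 Wh = 58.19 kWh
server rack: 1970 W × 13 h × 7 d = 179,270 Wh = 179.3 kWh
window air conditioner: 953.3 W × 7.2 h × 7 d = 48,046 Wh = 48.05 kWh
Total energy = 1.62 + 35.8 + 58.19 + 179.3 + 48.05 = 322.9 kWh
Cost = 322.9 kWh × €0.342 = €110.44 ≈ €110

€110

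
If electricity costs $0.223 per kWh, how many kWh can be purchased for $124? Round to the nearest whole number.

$124 / $0.223 per kWh = 556.1 kWh

556 kWh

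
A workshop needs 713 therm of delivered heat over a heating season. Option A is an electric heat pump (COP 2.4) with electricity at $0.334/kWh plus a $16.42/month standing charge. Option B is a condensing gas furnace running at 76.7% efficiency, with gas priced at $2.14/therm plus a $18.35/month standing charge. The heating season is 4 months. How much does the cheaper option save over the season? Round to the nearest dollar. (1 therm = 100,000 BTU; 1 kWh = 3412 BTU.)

$911

Heat load = 713 therm × 100,000 = 71,300,000 BTU
Gas: input = 71,300,000 / 0.767 = 92,959,583 BTU = 929.6 therm → 929.6 × $2.14 = $1,989.34; + 4 × $18.35 standing = $2,062.74
Heat pump: 71,300,000 BTU / 3412 = 20,900 kWh heat; / 2.4 = 8,707 kWh in → × $0.334 = $2,908.14; + 4 × $16.42 standing = $2,973.82
Difference = |$2,062.74 − $2,973.82| = $911.09 ≈ $911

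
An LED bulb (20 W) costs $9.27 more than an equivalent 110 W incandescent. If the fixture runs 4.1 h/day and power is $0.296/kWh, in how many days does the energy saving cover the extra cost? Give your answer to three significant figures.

Power saved = 110 − 20 = 90 W
Daily energy saved = 90 W × 4.1 h = 369 Wh = 0.369 kWh
Daily savings = 0.369 × $0.296 = $0.1092
Payback = $9.27 / $0.1092 per day = 84.87 days

84.9 days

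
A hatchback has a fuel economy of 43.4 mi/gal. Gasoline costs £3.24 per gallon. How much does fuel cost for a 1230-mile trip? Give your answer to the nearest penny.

Fuel = 1230 mi / 43.4 mpg = 28.34 gal
Cost = 28.34 gal × £3.24/gal = £91.82

£91.82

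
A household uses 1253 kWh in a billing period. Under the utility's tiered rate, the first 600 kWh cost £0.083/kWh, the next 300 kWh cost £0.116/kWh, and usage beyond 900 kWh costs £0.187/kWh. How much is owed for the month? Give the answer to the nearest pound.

£151

First 600 kWh × £0.083 = £49.80
Next 300 kWh × £0.116 = £34.80
Remaining 353 kWh × £0.187 = £66.01
Total = £150.61 ≈ £151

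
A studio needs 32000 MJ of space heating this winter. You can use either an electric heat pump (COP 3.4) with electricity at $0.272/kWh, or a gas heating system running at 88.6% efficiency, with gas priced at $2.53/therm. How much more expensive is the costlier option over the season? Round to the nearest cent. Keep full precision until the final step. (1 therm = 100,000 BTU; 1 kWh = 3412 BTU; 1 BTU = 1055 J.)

$154.95

Heat load = 32000 MJ = 32,000,000,000 J / 1055 = 30,331,754 BTU
Gas: input = 30,331,754 / 0.886 = 34,234,485 BTU = 342.3 therm → 342.3 × $2.53 = $866.13
Heat pump: 30,331,754 BTU / 3412 = 8,890 kWh heat; / 3.4 = 2,615 kWh in → × $0.272 = $711.18
Difference = |$866.13 − $711.18| = $154.95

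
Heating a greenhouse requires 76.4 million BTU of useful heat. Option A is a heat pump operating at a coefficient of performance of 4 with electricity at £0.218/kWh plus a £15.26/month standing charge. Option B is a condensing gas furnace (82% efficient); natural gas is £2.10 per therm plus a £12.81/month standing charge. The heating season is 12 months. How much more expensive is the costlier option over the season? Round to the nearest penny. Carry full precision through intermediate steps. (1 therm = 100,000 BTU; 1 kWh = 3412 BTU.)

£706.85

Heat load = 76.4 × 10⁶ BTU = 76,400,000 BTU
Gas: input = 76,400,000 / 0.82 = 93,170,732 BTU = 931.7 therm → 931.7 × £2.10 = £1,956.59; + 12 × £12.81 standing = £2,110.31
Heat pump: 76,400,000 BTU / 3412 = 22,390 kWh heat; / 4 = 5,598 kWh in → × £0.218 = £1,220.34; + 12 × £15.26 standing = £1,403.46
Difference = |£2,110.31 − £1,403.46| = £706.85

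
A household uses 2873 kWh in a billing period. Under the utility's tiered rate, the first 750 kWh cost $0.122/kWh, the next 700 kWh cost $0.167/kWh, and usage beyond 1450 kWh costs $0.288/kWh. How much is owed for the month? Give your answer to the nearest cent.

First 750 kWh × $0.122 = $91.50
Next 700 kWh × $0.167 = $116.90
Remaining 1423 kWh × $0.288 = $409.82
Total = $618.22

$618.22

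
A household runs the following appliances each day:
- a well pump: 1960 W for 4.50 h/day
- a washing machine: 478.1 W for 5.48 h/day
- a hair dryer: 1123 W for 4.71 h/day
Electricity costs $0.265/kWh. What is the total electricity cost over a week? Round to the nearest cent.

$31.03

well pump: 1960 W × 4.50 h × 7 d = 61,740 Wh = 61.74 kWh
washing machine: 478.1 W × 5.48 h × 7 d = 18,340 Wh = 18.34 kWh
hair dryer: 1123 W × 4.71 h × 7 d = 37,025 Wh = 37.03 kWh
Total energy = 61.74 + 18.34 + 37.03 = 117.1 kWh
Cost = 117.1 kWh × $0.265 = $31.03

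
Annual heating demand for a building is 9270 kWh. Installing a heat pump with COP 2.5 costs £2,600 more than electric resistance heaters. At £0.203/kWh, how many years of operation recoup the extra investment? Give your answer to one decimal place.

Resistance: 9270 kWh × £0.203 = £1,881.81/yr
Heat pump: 9270 / 2.5 = 3708 kWh in → × £0.203 = £752.72/yr
Annual savings = £1,129.09
Payback = £2,600 / £1,129.09 = 2.3 years

2.3 years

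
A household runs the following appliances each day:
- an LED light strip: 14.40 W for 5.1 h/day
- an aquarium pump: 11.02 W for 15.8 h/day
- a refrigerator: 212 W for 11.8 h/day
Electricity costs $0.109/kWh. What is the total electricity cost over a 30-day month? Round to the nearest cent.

$8.99

LED light strip: 14.40 W × 5.1 h × 30 d = 2,203 Wh = 2.203 kWh
aquarium pump: 11.02 W × 15.8 h × 30 d = 5,223 Wh = 5.223 kWh
refrigerator: 212 W × 11.8 h × 30 d = 75,048 Wh = 75.05 kWh
Total energy = 2.203 + 5.223 + 75.05 = 82.47 kWh
Cost = 82.47 kWh × $0.109 = $8.99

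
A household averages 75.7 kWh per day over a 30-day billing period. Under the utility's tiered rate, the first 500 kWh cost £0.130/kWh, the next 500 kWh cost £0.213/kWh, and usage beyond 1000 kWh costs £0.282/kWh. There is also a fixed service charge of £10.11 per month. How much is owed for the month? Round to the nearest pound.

£540

Usage = 75.7 kWh/day × 30 days = 2271 kWh
First 500 kWh × £0.130 = £65.00
Next 500 kWh × £0.213 = £106.50
Remaining 1271 kWh × £0.282 = £358.42
Energy charge = £529.92; + service £10.11 = £540.03 ≈ £540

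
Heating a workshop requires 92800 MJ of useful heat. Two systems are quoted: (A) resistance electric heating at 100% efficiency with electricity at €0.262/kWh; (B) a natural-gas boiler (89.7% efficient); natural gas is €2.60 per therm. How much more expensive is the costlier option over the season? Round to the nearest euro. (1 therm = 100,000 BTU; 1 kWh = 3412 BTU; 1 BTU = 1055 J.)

Heat load = 92800 MJ = 92,800,000,000 J / 1055 = 87,962,085 BTU
Gas: input = 87,962,085 / 0.897 = 98,062,525 BTU = 980.6 therm → 980.6 × €2.60 = €2,549.63
Electric: 87,962,085 BTU / 3412 = 25,780 kWh → × €0.262 = €6,754.42
Difference = |€2,549.63 − €6,754.42| = €4,204.79 ≈ €4205

€4205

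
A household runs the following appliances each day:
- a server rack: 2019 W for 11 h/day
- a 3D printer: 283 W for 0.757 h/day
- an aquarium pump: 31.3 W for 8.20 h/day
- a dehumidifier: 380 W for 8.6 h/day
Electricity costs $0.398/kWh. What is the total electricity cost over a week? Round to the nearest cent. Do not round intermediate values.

$72.29

server rack: 2019 W × 11 h × 7 d = 155,463 Wh = 155.5 kWh
3D printer: 283 W × 0.757 h × 7 d = 1,500 Wh = 1.5 kWh
aquarium pump: 31.3 W × 8.20 h × 7 d = 1,797 Wh = 1.797 kWh
dehumidifier: 380 W × 8.6 h × 7 d = 22,876 Wh = 22.88 kWh
Total energy = 155.5 + 1.5 + 1.797 + 22.88 = 181.6 kWh
Cost = 181.6 kWh × $0.398 = $72.29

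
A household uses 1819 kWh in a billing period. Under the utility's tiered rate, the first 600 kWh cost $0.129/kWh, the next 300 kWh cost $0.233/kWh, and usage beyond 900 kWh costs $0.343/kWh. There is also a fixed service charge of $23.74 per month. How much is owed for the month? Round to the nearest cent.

First 600 kWh × $0.129 = $77.40
Next 300 kWh × $0.233 = $69.90
Remaining 919 kWh × $0.343 = $315.22
Energy charge = $462.52; + service $23.74 = $486.26

$486.26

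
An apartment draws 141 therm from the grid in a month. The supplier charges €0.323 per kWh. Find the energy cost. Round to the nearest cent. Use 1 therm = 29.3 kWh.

141 therm × (29.3 kWh/therm) = 4,131 kWh
Cost = 4,131 kWh × €0.323/kWh = €1,334.41

€1334.41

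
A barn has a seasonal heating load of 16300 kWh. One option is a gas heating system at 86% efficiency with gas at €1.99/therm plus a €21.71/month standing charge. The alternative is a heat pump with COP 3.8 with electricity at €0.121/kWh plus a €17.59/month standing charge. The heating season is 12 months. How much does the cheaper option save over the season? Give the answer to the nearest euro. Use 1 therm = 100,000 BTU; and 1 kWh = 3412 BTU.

€817

Heat load = 16300 kWh × 3412 = 55,615,600 BTU
Gas: input = 55,615,600 / 0.86 = 64,669,302 BTU = 646.7 therm → 646.7 × €1.99 = €1,286.92; + 12 × €21.71 standing = €1,547.44
Heat pump: 55,615,600 BTU / 3412 = 16,300 kWh heat; / 3.8 = 4,289 kWh in → × €0.121 = €519.03; + 12 × €17.59 standing = €730.11
Difference = |€1,547.44 − €730.11| = €817.33 ≈ €817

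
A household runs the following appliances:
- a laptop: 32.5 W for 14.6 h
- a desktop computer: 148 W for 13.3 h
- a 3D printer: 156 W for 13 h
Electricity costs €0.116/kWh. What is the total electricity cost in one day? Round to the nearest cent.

€0.52

laptop: 32.5 W × 14.6 h = 474 Wh = 0.4745 kWh
desktop computer: 148 W × 13.3 h = 1,968 Wh = 1.968 kWh
3D printer: 156 W × 13 h = 2,028 Wh = 2.028 kWh
Total energy = 0.4745 + 1.968 + 2.028 = 4.471 kWh
Cost = 4.471 kWh × €0.116 = €0.52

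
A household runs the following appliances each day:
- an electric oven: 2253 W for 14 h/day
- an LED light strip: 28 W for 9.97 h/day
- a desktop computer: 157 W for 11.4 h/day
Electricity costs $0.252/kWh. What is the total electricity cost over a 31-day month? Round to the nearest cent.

$262.57

electric oven: 2253 W × 14 h × 31 d = 977,802 Wh = 977.8 kWh
LED light strip: 28 W × 9.97 h × 31 d = 8,654 Wh = 8.654 kWh
desktop computer: 157 W × 11.4 h × 31 d = 55,484 Wh = 55.48 kWh
Total energy = 977.8 + 8.654 + 55.48 = 1,042 kWh
Cost = 1,042 kWh × $0.252 = $262.57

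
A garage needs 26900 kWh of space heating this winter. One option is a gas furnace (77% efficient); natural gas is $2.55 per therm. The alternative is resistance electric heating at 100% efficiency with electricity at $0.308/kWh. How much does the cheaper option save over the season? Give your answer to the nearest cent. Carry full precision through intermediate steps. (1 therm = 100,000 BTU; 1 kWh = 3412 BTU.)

$5245.64

Heat load = 26900 kWh × 3412 = 91,782,800 BTU
Gas: input = 91,782,800 / 0.77 = 119,198,442 BTU = 1,192 therm → 1,192 × $2.55 = $3,039.56
Electric: 91,782,800 BTU / 3412 = 26,900 kWh → × $0.308 = $8,285.20
Difference = |$3,039.56 − $8,285.20| = $5,245.64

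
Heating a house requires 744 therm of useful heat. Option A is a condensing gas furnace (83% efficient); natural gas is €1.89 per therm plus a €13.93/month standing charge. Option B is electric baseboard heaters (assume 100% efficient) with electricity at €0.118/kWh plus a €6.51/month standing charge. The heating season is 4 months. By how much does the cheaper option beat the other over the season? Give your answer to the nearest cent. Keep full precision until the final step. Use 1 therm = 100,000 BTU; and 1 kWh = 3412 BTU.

Heat load = 744 therm × 100,000 = 74,400,000 BTU
Gas: input = 74,400,000 / 0.83 = 89,638,554 BTU = 896.4 therm → 896.4 × €1.89 = €1,694.17; + 4 × €13.93 standing = €1,749.89
Electric: 74,400,000 BTU / 3412 = 21,810 kWh → × €0.118 = €2,573.04; + 4 × €6.51 standing = €2,599.08
Difference = |€1,749.89 − €2,599.08| = €849.19

€849.19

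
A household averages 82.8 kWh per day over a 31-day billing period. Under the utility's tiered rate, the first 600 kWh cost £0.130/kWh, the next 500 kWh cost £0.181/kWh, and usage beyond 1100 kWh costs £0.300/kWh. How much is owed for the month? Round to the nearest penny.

£608.54

Usage = 82.8 kWh/day × 31 days = 2566.8 kWh
First 600 kWh × £0.130 = £78.00
Next 500 kWh × £0.181 = £90.50
Remaining 1466.8 kWh × £0.300 = £440.04
Total = £608.54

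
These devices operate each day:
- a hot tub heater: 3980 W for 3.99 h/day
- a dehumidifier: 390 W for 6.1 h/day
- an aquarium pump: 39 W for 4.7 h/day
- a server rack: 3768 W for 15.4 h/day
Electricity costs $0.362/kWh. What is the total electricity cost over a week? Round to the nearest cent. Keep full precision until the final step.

$193.77

hot tub heater: 3980 W × 3.99 h × 7 d = 111,161 Wh = 111.2 kWh
dehumidifier: 390 W × 6.1 h × 7 d = 16,653 Wh = 16.65 kWh
aquarium pump: 39 W × 4.7 h × 7 d = 1,283 Wh = 1.283 kWh
server rack: 3768 W × 15.4 h × 7 d = 406,190 Wh = 406.2 kWh
Total energy = 111.2 + 16.65 + 1.283 + 406.2 = 535.3 kWh
Cost = 535.3 kWh × $0.362 = $193.77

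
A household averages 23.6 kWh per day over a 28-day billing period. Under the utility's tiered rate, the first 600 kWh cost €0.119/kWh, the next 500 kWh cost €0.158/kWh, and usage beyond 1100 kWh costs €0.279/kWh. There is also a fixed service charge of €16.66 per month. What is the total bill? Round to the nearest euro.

€98

Usage = 23.6 kWh/day × 28 days = 660.8 kWh
First 600 kWh × €0.119 = €71.40
Next 60.8 kWh × €0.158 = €9.61
Remaining tier: 0 kWh (not reached)
Energy charge = €81.01; + service €16.66 = €97.67 ≈ €98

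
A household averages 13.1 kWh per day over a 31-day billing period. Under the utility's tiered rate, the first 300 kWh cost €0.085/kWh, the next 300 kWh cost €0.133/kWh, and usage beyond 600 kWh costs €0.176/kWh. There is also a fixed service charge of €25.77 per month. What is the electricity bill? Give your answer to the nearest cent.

€65.38

Usage = 13.1 kWh/day × 31 days = 406.1 kWh
First 300 kWh × €0.085 = €25.50
Next 106.1 kWh × €0.133 = €14.11
Remaining tier: 0 kWh (not reached)
Energy charge = €39.61; + service €25.77 = €65.38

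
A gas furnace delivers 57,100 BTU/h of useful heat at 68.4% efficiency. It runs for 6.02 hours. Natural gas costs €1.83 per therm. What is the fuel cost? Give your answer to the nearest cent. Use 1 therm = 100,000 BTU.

€9.20

Heat delivered = 57,100 BTU/h × 6.02 h = 343,742 BTU
Gas input = 343,742 / 0.684 = 502,547 BTU
= 502,547 / 100,000 = 5.025 therm
Cost = 5.025 × €1.83/therm = €9.20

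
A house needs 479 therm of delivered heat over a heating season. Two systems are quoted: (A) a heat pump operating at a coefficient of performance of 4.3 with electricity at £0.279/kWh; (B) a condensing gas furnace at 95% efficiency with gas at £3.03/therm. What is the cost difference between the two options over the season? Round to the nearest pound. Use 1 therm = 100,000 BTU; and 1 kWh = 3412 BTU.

£617

Heat load = 479 therm × 100,000 = 47,900,000 BTU
Gas: input = 47,900,000 / 0.95 = 50,421,053 BTU = 504.2 therm → 504.2 × £3.03 = £1,527.76
Heat pump: 47,900,000 BTU / 3412 = 14,040 kWh heat; / 4.3 = 3,265 kWh in → × £0.279 = £910.88
Difference = |£1,527.76 − £910.88| = £616.88 ≈ £617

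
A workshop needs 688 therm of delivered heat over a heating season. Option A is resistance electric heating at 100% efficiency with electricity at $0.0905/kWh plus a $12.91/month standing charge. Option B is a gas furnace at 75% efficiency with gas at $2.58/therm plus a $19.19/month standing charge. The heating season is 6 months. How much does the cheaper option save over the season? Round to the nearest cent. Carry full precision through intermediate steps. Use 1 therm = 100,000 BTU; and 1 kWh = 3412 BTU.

$579.55

Heat load = 688 therm × 100,000 = 68,800,000 BTU
Gas: input = 68,800,000 / 0.75 = 91,733,333 BTU = 917.3 therm → 917.3 × $2.58 = $2,366.72; + 6 × $19.19 standing = $2,481.86
Electric: 68,800,000 BTU / 3412 = 20,160 kWh → × $0.0905 = $1,824.85; + 6 × $12.91 standing = $1,902.31
Difference = |$2,481.86 − $1,902.31| = $579.55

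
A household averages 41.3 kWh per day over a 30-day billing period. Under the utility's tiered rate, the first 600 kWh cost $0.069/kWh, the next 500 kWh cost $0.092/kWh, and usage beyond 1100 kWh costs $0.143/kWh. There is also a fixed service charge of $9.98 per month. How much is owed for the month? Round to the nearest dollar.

$117

Usage = 41.3 kWh/day × 30 days = 1239 kWh
First 600 kWh × $0.069 = $41.40
Next 500 kWh × $0.092 = $46.00
Remaining 139 kWh × $0.143 = $19.88
Energy charge = $107.28; + service $9.98 = $117.26 ≈ $117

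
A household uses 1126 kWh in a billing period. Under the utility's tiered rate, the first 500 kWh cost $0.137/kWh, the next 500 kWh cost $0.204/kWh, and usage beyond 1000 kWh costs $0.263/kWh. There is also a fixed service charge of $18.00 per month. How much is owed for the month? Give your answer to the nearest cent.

First 500 kWh × $0.137 = $68.50
Next 500 kWh × $0.204 = $102.00
Remaining 126 kWh × $0.263 = $33.14
Energy charge = $203.64; + service $18.00 = $221.64

$221.64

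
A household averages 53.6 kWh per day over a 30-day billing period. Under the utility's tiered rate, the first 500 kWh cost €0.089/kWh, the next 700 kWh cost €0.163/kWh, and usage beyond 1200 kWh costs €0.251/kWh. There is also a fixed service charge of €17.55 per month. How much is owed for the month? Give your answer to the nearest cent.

Usage = 53.6 kWh/day × 30 days = 1608 kWh
First 500 kWh × €0.089 = €44.50
Next 700 kWh × €0.163 = €114.10
Remaining 408 kWh × €0.251 = €102.41
Energy charge = €261.01; + service €17.55 = €278.56

€278.56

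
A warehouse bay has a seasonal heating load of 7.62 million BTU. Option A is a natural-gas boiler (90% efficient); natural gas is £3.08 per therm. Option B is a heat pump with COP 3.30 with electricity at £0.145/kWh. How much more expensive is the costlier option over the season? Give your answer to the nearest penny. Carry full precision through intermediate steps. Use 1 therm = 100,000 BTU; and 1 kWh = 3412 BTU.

Heat load = 7.62 × 10⁶ BTU = 7,620,000 BTU
Gas: input = 7,620,000 / 0.90 = 8,466,667 BTU = 84.67 therm → 84.67 × £3.08 = £260.77
Heat pump: 7,620,000 BTU / 3412 = 2,233 kWh heat; / 3.30 = 676.8 kWh in → × £0.145 = £98.13
Difference = |£260.77 − £98.13| = £162.64

£162.64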